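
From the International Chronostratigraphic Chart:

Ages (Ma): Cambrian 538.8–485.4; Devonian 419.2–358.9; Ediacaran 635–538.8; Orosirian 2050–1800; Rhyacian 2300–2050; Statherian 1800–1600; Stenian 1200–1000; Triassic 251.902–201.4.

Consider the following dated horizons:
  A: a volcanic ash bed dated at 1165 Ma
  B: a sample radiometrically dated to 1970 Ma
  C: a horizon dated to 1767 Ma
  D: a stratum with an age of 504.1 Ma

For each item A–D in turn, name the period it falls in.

A — Stenian; B — Orosirian; C — Statherian; D — Cambrian

A: 1165 Ma lies in 1200–1000 Ma, so Stenian.
B: 1970 Ma lies in 2050–1800 Ma, so Orosirian.
C: 1767 Ma lies in 1800–1600 Ma, so Statherian.
D: 504.1 Ma lies in 538.8–485.4 Ma, so Cambrian.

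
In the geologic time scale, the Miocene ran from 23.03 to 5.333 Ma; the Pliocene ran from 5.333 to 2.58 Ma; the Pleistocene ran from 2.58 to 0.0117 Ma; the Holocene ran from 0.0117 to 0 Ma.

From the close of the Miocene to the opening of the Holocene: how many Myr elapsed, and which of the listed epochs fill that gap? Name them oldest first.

End of Miocene = 5.333 Ma; start of Holocene = 0.0117 Ma.
Gap = 5.333 − 0.0117 = 5.3213 Myr.
Epochs wholly inside 5.333–0.0117 Ma: Pliocene (5.333–2.58), Pleistocene (2.58–0.0117).

5.3213 million years; Pliocene, Pleistocene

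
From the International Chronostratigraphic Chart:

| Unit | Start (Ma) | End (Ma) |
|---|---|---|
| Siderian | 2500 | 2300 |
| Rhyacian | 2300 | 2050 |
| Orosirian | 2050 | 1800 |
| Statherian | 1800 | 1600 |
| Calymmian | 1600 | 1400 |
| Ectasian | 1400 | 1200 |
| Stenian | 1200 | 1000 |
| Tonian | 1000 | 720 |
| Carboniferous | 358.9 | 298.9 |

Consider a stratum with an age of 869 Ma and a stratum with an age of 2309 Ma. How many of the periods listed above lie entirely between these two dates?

6

2309 Ma sits inside the Siderian (2500–2300) and 869 Ma inside the Tonian (1000–720); neither of those is wholly between the two dates.
The listed periods lying completely between them are Rhyacian, Orosirian, Statherian, Calymmian, Ectasian, Stenian — 6 in all.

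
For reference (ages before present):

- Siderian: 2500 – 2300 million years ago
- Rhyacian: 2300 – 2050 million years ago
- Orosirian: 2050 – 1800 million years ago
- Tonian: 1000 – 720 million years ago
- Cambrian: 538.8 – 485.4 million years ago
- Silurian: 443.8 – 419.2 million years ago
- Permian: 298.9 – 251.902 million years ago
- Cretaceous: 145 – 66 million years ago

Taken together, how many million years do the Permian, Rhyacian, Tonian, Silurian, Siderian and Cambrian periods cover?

Duration is start − end for each: (298.9 − 251.902) + (2300 − 2050) + (1000 − 720) + (443.8 − 419.2) + (2500 − 2300) + (538.8 − 485.4).
That is 46.998 + 250 + 280 + 24.6 + 200 + 53.4, which totals 854.998 million years.

854.998 million years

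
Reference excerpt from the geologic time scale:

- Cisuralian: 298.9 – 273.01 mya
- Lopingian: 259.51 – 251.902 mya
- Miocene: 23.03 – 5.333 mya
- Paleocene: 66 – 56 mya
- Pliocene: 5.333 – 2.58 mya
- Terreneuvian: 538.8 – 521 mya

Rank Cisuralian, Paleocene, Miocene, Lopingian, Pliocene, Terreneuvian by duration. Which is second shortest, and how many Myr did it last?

Start − end for each: Cisuralian 298.9 − 273.01 = 25.89; Paleocene 66 − 56 = 10; Miocene 23.03 − 5.333 = 17.697; Lopingian 259.51 − 251.902 = 7.608; Pliocene 5.333 − 2.58 = 2.753; Terreneuvian 538.8 − 521 = 17.8.
Ranking these from shortest: Pliocene < Lopingian < Paleocene < Miocene < Terreneuvian < Cisuralian.
Position 2 in that ranking is Lopingian, which lasted 7.608 Myr.

Lopingian, 7.608 million years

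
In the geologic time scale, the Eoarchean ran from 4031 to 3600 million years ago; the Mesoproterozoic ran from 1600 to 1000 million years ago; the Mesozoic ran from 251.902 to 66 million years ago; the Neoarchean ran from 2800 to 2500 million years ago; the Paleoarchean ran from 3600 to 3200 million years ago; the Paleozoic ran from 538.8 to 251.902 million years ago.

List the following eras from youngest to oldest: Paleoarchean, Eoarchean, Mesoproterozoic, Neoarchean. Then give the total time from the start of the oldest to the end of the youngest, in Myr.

Mesoproterozoic → Neoarchean → Paleoarchean → Eoarchean; total span 3031 Myr

From the excerpt: Paleoarchean 3600–3200; Eoarchean 4031–3600; Mesoproterozoic 1600–1000; Neoarchean 2800–2500 (Ma).
Larger Ma is earlier, so the oldest is Eoarchean and the youngest is Mesoproterozoic; youngest to oldest: Mesoproterozoic, Neoarchean, Paleoarchean, Eoarchean.
Oldest start 4031 minus youngest end 1000 gives 3031 Myr overall.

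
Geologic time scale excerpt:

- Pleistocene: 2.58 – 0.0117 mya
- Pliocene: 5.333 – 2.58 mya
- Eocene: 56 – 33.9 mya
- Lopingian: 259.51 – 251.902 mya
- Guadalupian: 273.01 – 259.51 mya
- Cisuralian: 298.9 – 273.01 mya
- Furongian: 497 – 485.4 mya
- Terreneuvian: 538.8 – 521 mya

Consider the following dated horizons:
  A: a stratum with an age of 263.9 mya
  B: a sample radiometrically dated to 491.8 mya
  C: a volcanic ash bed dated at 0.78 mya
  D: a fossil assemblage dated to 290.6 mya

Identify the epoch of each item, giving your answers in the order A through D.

A: 263.9 Ma lies in 273.01–259.51 Ma, so Guadalupian.
B: 491.8 Ma lies in 497–485.4 Ma, so Furongian.
C: 0.78 Ma lies in 2.58–0.0117 Ma, so Pleistocene.
D: 290.6 Ma lies in 298.9–273.01 Ma, so Cisuralian.

A — Guadalupian; B — Furongian; C — Pleistocene; D — Cisuralian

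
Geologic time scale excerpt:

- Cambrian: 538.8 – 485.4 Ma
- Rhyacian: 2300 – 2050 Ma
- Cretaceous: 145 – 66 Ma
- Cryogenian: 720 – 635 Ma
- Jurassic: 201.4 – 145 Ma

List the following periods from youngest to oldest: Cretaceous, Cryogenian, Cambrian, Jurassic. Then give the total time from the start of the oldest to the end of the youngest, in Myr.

Start ages (Ma): Cryogenian 720, Cambrian 538.8, Jurassic 201.4, Cretaceous 145.
Ordered youngest to oldest: Cretaceous, Jurassic, Cambrian, Cryogenian.
Span = 720 − 66 = 654 Myr.

Cretaceous → Jurassic → Cambrian → Cryogenian; total span 654 Myr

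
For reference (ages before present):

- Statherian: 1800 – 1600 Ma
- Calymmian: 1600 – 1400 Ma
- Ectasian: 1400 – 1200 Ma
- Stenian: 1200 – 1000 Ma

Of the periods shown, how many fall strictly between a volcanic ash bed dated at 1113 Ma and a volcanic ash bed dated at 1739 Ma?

2

The older date is 1739 Ma and the younger is 1113 Ma.
Periods with start < 1739 and end > 1113 Ma: Calymmian (1600–1400), Ectasian (1400–1200).
That is 2 complete periods.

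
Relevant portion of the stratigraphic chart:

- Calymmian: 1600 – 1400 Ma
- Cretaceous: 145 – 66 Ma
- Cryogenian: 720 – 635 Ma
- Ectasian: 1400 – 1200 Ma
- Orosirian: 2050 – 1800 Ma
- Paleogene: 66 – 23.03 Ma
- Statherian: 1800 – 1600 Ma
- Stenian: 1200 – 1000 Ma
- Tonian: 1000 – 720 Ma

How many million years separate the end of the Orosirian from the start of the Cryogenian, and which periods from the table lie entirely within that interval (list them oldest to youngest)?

1080 million years; Statherian, Calymmian, Ectasian, Stenian, Tonian

The Orosirian closes at 1800 Ma and the Cryogenian opens at 720 Ma, so the interval is 1800 − 720 = 1080 Myr.
A period fits inside if it starts at or after 1800 Ma and ends at or before 720 Ma; oldest first that gives Statherian, Calymmian, Ectasian, Stenian, Tonian.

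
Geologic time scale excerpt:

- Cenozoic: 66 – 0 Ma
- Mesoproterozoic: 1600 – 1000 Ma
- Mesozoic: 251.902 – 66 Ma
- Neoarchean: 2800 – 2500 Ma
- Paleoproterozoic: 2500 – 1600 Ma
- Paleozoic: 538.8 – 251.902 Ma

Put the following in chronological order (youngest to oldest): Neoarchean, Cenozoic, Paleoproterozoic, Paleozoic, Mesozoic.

The oldest of these is Neoarchean (starts 2800 Ma) and the youngest is Cenozoic (ends 0 Ma).
In between, by decreasing start age: Paleoproterozoic (2500), Paleozoic (538.8), Mesozoic (251.902).
Listing youngest first means reversing that sequence.

Cenozoic → Mesozoic → Paleozoic → Paleoproterozoic → Neoarchean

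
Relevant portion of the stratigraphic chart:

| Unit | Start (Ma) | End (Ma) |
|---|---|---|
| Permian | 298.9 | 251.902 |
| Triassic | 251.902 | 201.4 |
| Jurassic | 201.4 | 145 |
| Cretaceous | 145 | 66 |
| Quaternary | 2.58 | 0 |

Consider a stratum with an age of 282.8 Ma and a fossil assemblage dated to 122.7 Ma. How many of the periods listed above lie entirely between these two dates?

2

282.8 Ma sits inside the Permian (298.9–251.902) and 122.7 Ma inside the Cretaceous (145–66); neither of those is wholly between the two dates.
The listed periods lying completely between them are Triassic, Jurassic — 2 in all.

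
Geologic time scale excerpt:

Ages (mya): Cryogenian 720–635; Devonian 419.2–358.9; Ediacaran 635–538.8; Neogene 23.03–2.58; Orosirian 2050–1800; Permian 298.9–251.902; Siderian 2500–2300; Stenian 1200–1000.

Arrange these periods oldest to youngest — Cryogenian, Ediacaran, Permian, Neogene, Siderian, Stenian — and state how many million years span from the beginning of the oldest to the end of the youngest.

From the excerpt: Cryogenian 720–635; Ediacaran 635–538.8; Permian 298.9–251.902; Neogene 23.03–2.58; Siderian 2500–2300; Stenian 1200–1000 (Ma).
Larger Ma is earlier, so the oldest is Siderian and the youngest is Neogene; oldest to youngest: Siderian, Stenian, Cryogenian, Ediacaran, Permian, Neogene.
Oldest start 2500 minus youngest end 2.58 gives 2497.42 Myr overall.

Siderian → Stenian → Cryogenian → Ediacaran → Permian → Neogene; total span 2497.42 Myr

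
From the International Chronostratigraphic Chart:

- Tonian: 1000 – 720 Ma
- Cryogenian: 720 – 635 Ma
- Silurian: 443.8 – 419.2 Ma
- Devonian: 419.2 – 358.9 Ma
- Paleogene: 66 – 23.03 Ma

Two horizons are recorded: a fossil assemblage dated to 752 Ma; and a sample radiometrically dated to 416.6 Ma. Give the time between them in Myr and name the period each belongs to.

335.4 million years apart; the first in the Tonian, the second in the Devonian

Elapsed time: 752 − 416.6 = 335.4 Myr.
752 Ma lies within 1000–720 Ma: Tonian.
416.6 Ma lies within 419.2–358.9 Ma: Devonian.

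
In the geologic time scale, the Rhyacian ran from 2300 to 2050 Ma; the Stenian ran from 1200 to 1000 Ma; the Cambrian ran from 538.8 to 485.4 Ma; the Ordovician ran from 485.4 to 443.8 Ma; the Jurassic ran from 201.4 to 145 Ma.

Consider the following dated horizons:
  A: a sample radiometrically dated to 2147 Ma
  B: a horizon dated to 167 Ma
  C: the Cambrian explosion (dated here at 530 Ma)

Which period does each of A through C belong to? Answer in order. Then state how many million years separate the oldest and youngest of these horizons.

A: 2147 Ma lies in 2300–2050 Ma, so Rhyacian.
B: 167 Ma lies in 201.4–145 Ma, so Jurassic.
C: 530 Ma lies in 538.8–485.4 Ma, so Cambrian.
Oldest = 2147 Ma, youngest = 167 Ma → span 1980 Myr.

A — Rhyacian; B — Jurassic; C — Cambrian; span 1980 million years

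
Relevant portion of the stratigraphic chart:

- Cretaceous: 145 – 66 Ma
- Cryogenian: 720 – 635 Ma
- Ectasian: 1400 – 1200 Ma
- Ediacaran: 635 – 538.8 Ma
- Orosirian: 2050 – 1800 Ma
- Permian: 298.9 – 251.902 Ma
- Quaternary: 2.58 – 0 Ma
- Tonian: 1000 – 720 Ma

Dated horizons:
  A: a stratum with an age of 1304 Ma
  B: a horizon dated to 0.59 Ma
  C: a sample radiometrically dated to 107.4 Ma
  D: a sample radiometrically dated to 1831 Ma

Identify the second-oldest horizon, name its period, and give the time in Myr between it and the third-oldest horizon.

A, in the Ectasian; 1196.6 million years to C

Sorted oldest-first by Ma: D (1831), A (1304), C (107.4), B (0.59).
The second oldest is A at 1304 Ma, which lies in 1400–1200 Ma: the Ectasian.
The third oldest is C at 107.4 Ma; separation = |1304 − 107.4| = 1196.6 Myr.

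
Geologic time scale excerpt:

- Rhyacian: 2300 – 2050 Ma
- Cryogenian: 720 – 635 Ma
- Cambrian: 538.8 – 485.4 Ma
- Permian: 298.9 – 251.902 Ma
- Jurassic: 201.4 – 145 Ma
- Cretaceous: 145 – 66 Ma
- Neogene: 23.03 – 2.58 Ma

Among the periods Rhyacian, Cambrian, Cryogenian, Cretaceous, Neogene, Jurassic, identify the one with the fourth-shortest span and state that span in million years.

Cretaceous, 79 million years

Start − end for each: Rhyacian 2300 − 2050 = 250; Cambrian 538.8 − 485.4 = 53.4; Cryogenian 720 − 635 = 85; Cretaceous 145 − 66 = 79; Neogene 23.03 − 2.58 = 20.45; Jurassic 201.4 − 145 = 56.4.
Ranking these from shortest: Neogene < Cambrian < Jurassic < Cretaceous < Cryogenian < Rhyacian.
Position 4 in that ranking is Cretaceous, which lasted 79 Myr.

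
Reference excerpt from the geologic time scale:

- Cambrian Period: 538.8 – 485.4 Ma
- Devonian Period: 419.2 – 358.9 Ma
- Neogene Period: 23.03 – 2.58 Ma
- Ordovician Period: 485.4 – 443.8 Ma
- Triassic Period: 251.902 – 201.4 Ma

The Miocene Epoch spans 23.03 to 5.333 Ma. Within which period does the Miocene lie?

The Miocene (23.03–5.333 Ma) lies entirely within 23.03–2.58 Ma, the Neogene Period.

Neogene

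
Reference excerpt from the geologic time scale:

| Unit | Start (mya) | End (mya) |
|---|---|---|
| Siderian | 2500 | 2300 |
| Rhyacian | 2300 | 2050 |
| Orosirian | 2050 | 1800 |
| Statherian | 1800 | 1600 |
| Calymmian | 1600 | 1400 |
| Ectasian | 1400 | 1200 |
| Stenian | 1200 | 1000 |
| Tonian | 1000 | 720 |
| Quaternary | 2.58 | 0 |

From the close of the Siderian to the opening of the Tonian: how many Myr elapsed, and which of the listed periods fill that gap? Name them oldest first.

1300 million years; Rhyacian, Orosirian, Statherian, Calymmian, Ectasian, Stenian

End of Siderian = 2300 Ma; start of Tonian = 1000 Ma.
Gap = 2300 − 1000 = 1300 Myr.
Periods wholly inside 2300–1000 Ma: Rhyacian (2300–2050), Orosirian (2050–1800), Statherian (1800–1600), Calymmian (1600–1400), Ectasian (1400–1200), Stenian (1200–1000).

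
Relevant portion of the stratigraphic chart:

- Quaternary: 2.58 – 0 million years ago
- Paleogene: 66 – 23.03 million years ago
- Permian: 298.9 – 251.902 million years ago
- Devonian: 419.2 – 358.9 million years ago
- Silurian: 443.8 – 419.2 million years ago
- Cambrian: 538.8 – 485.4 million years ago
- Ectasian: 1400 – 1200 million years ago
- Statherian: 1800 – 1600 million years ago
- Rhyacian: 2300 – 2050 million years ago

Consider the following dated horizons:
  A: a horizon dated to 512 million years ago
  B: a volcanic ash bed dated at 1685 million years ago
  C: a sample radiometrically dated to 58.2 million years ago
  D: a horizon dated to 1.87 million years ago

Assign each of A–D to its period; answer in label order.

A — Cambrian; B — Statherian; C — Paleogene; D — Quaternary

Match each age against the start–end ranges in the excerpt: A = 512 Ma → Cambrian (538.8–485.4); B = 1685 Ma → Statherian (1800–1600); C = 58.2 Ma → Paleogene (66–23.03); D = 1.87 Ma → Quaternary (2.58–0).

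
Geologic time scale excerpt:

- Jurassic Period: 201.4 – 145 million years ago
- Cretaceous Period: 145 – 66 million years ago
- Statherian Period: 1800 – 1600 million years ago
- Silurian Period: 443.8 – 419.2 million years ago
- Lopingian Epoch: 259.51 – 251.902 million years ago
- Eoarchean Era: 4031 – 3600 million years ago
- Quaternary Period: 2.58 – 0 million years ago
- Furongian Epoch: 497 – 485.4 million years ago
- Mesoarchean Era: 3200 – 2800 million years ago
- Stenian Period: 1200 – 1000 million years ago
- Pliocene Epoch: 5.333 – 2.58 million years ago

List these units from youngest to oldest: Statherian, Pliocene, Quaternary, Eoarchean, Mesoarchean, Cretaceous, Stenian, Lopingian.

Quaternary, Pliocene, Cretaceous, Lopingian, Stenian, Statherian, Mesoarchean, Eoarchean

Read off each span (Ma): Statherian 1800–1600; Pliocene 5.333–2.58; Quaternary 2.58–0; Eoarchean 4031–3600; Mesoarchean 3200–2800; Cretaceous 145–66; Stenian 1200–1000; Lopingian 259.51–251.902.
Larger Ma is older, so oldest→youngest is Eoarchean, Mesoarchean, Statherian, Stenian, Lopingian, Cretaceous, Pliocene, Quaternary; reverse it for youngest→oldest.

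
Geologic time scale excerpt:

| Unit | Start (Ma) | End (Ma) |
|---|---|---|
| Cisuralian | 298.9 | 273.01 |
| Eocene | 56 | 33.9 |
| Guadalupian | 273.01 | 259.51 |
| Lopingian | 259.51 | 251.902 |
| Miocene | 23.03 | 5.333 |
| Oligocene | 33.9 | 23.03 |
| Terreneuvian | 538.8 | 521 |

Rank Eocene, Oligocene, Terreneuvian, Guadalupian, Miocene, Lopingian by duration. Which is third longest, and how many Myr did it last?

Durations: Eocene 22.1; Oligocene 10.87; Terreneuvian 17.8; Guadalupian 13.5; Miocene 17.697; Lopingian 7.608 Myr.
Sorted longest-first: Eocene (22.1), Terreneuvian (17.8), Miocene (17.697), Guadalupian (13.5), Oligocene (10.87), Lopingian (7.608).
The third longest is Miocene at 17.697 Myr.

Miocene, 17.697 million years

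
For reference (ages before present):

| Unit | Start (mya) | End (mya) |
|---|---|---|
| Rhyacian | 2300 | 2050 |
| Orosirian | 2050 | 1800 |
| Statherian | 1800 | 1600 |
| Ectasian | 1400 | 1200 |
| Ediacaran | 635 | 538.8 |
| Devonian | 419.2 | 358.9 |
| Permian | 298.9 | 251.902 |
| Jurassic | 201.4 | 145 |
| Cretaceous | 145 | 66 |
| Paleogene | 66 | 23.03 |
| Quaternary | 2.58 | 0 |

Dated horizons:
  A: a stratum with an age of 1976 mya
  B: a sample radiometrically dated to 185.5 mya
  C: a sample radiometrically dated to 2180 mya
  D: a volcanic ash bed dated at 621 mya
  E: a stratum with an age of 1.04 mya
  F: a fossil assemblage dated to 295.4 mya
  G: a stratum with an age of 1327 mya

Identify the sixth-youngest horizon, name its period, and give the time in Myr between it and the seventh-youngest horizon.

Sorted youngest-first by Ma: E (1.04), B (185.5), F (295.4), D (621), G (1327), A (1976), C (2180).
The sixth youngest is A at 1976 Ma, which lies in 2050–1800 Ma: the Orosirian.
The seventh youngest is C at 2180 Ma; separation = |1976 − 2180| = 204 Myr.

A, in the Orosirian; 204 million years to C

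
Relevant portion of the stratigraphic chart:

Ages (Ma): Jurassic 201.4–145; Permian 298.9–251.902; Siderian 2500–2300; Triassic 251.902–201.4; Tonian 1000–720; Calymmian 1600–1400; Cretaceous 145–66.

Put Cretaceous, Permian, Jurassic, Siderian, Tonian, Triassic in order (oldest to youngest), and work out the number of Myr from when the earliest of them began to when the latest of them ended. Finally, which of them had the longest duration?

Siderian → Tonian → Permian → Triassic → Jurassic → Cretaceous; total span 2434 Myr; longest is Tonian

Start ages (Ma): Siderian 2500, Tonian 1000, Permian 298.9, Triassic 251.902, Jurassic 201.4, Cretaceous 145.
Ordered oldest to youngest: Siderian, Tonian, Permian, Triassic, Jurassic, Cretaceous.
Span = 2500 − 66 = 2434 Myr.
Durations: Permian 46.998, Cretaceous 79, Siderian 200, Tonian 280, Triassic 50.502, Jurassic 56.4 → longest is Tonian (280 Myr).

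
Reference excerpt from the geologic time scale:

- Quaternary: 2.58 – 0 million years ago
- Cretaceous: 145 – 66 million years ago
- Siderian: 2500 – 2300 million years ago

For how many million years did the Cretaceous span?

145 − 66 = 79 million years.

79 million years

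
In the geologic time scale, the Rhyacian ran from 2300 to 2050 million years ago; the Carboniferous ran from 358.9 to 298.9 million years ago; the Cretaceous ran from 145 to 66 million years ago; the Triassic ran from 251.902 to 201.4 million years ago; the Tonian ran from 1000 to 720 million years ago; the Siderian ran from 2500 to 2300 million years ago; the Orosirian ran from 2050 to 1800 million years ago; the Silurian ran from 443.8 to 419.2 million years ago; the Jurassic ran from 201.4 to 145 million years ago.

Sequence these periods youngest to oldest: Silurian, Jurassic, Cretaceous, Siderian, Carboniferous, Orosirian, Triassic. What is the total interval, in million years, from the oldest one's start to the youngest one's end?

Cretaceous, Jurassic, Triassic, Carboniferous, Silurian, Orosirian, Siderian; total span 2434 Myr

Start ages (Ma): Siderian 2500, Orosirian 2050, Silurian 443.8, Carboniferous 358.9, Triassic 251.902, Jurassic 201.4, Cretaceous 145.
Ordered youngest to oldest: Cretaceous, Jurassic, Triassic, Carboniferous, Silurian, Orosirian, Siderian.
Span = 2500 − 66 = 2434 Myr.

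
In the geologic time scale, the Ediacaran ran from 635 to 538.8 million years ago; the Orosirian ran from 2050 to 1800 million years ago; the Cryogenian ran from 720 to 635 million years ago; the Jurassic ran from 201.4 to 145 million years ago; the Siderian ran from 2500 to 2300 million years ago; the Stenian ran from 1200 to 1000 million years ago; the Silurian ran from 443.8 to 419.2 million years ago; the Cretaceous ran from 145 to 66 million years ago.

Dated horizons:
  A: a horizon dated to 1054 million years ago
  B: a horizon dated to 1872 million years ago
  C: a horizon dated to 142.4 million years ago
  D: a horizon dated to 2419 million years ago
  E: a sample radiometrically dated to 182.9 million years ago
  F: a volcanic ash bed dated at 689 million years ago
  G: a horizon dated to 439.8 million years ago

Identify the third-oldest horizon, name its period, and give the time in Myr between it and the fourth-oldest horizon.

Sorted oldest-first by Ma: D (2419), B (1872), A (1054), F (689), G (439.8), E (182.9), C (142.4).
The third oldest is A at 1054 Ma, which lies in 1200–1000 Ma: the Stenian.
The fourth oldest is F at 689 Ma; separation = |1054 − 689| = 365 Myr.

A, in the Stenian; 365 million years to F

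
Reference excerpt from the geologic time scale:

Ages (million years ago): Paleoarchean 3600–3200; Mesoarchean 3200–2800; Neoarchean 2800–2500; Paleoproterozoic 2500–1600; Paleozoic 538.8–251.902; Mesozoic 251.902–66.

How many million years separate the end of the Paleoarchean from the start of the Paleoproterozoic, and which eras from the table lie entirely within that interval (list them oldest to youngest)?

The Paleoarchean closes at 3200 Ma and the Paleoproterozoic opens at 2500 Ma, so the interval is 3200 − 2500 = 700 Myr.
An era fits inside if it starts at or after 3200 Ma and ends at or before 2500 Ma; oldest first that gives Mesoarchean, Neoarchean.

700 million years; Mesoarchean, Neoarchean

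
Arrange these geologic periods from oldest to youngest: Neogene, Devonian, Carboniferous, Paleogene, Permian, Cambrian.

Group by era (each group listed oldest first) — Paleozoic: Cambrian, Devonian, Carboniferous, Permian; Cenozoic: Paleogene, Neogene. The eras run Paleozoic → Mesozoic → Cenozoic. Concatenating the groups in that era order gives oldest to youngest directly.

Cambrian → Devonian → Carboniferous → Permian → Paleogene → Neogene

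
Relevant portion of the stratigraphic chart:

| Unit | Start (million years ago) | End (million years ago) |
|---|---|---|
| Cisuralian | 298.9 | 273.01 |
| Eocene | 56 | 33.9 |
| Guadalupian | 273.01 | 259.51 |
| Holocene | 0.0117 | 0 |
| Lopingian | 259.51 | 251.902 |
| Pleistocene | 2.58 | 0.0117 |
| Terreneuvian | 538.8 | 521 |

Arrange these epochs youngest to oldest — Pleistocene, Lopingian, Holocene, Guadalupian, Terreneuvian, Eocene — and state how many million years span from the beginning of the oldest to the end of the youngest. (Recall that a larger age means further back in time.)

Holocene → Pleistocene → Eocene → Lopingian → Guadalupian → Terreneuvian; total span 538.8 Myr

Start ages (Ma): Terreneuvian 538.8, Guadalupian 273.01, Lopingian 259.51, Eocene 56, Pleistocene 2.58, Holocene 0.0117.
Ordered youngest to oldest: Holocene, Pleistocene, Eocene, Lopingian, Guadalupian, Terreneuvian.
Span = 538.8 − 0 = 538.8 Myr.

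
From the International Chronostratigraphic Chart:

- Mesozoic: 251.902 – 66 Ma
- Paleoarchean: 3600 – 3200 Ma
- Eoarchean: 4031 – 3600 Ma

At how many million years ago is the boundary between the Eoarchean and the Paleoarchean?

3600 Ma

The Eoarchean ends and the Paleoarchean begins at 3600 Ma.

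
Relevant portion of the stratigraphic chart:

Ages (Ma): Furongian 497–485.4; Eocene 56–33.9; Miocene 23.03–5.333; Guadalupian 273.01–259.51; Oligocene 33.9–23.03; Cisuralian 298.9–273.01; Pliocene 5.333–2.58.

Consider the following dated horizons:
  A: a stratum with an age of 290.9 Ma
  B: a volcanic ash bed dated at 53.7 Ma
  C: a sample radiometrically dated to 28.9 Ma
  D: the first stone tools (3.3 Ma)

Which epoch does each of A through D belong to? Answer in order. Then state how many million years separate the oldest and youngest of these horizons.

A — Cisuralian; B — Eocene; C — Oligocene; D — Pliocene; span 287.6 million years

A: 290.9 Ma lies in 298.9–273.01 Ma, so Cisuralian.
B: 53.7 Ma lies in 56–33.9 Ma, so Eocene.
C: 28.9 Ma lies in 33.9–23.03 Ma, so Oligocene.
D: 3.3 Ma lies in 5.333–2.58 Ma, so Pliocene.
Oldest = 290.9 Ma, youngest = 3.3 Ma → span 287.6 Myr.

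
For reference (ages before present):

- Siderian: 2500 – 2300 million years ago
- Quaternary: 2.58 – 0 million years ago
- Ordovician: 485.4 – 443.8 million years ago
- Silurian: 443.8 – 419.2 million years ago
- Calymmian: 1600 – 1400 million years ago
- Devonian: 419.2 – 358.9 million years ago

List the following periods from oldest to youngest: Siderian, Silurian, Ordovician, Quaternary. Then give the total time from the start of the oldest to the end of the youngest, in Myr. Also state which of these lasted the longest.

Start ages (Ma): Siderian 2500, Ordovician 485.4, Silurian 443.8, Quaternary 2.58.
Ordered oldest to youngest: Siderian, Ordovician, Silurian, Quaternary.
Span = 2500 − 0 = 2500 Myr.
Durations: Quaternary 2.58, Ordovician 41.6, Siderian 200, Silurian 24.6 → longest is Siderian (200 Myr).

Siderian, Ordovician, Silurian, Quaternary; total span 2500 Myr; longest is Siderian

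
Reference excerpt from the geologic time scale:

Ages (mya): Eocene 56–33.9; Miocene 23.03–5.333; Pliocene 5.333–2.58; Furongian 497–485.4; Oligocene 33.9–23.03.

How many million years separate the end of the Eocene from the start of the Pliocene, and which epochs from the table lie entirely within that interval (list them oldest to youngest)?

28.567 million years; Oligocene, Miocene

The Eocene closes at 33.9 Ma and the Pliocene opens at 5.333 Ma, so the interval is 33.9 − 5.333 = 28.567 Myr.
An epoch fits inside if it starts at or after 33.9 Ma and ends at or before 5.333 Ma; oldest first that gives Oligocene, Miocene.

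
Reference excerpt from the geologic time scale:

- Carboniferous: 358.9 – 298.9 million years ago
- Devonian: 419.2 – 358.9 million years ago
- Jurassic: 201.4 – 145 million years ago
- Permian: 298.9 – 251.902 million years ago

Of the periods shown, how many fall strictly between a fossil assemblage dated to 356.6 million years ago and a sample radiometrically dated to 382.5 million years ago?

The older date is 382.5 Ma and the younger is 356.6 Ma.
No period both begins after 382.5 Ma and ends before 356.6 Ma, so the count is 0.

0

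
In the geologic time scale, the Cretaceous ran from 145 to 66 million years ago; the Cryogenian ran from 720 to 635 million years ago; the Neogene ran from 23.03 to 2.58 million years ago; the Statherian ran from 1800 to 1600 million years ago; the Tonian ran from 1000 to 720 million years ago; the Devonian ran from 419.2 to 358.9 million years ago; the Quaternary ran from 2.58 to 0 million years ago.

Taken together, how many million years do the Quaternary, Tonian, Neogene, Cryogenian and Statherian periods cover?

588.03 million years

Each duration: Quaternary = 2.58; Tonian = 280; Neogene = 20.45; Cryogenian = 85; Statherian = 200.
Sum: 2.58 + 280 + 20.45 + 85 + 200 = 588.03 Myr.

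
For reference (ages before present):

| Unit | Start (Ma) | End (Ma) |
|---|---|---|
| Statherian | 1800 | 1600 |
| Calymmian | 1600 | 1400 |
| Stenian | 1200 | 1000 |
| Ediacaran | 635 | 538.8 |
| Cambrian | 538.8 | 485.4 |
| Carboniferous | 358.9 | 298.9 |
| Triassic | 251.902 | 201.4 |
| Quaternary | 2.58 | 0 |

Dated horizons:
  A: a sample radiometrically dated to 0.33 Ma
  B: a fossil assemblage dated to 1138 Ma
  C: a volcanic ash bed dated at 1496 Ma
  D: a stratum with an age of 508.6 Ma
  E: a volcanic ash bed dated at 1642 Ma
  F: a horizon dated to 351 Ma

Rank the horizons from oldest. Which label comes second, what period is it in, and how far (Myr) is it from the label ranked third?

Sorted oldest-first by Ma: E (1642), C (1496), B (1138), D (508.6), F (351), A (0.33).
The second oldest is C at 1496 Ma, which lies in 1600–1400 Ma: the Calymmian.
The third oldest is B at 1138 Ma; separation = |1496 − 1138| = 358 Myr.

C, in the Calymmian; 358 million years to B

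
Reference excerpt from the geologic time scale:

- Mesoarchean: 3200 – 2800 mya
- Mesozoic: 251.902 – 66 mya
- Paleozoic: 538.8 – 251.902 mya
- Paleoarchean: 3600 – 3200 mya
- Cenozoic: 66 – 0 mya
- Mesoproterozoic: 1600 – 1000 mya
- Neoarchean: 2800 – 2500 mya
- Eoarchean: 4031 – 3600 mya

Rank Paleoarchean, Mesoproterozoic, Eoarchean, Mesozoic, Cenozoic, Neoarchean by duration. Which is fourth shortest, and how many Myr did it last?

Paleoarchean, 400 million years

Start − end for each: Paleoarchean 3600 − 3200 = 400; Mesoproterozoic 1600 − 1000 = 600; Eoarchean 4031 − 3600 = 431; Mesozoic 251.902 − 66 = 185.902; Cenozoic 66 − 0 = 66; Neoarchean 2800 − 2500 = 300.
Ranking these from shortest: Cenozoic < Mesozoic < Neoarchean < Paleoarchean < Eoarchean < Mesoproterozoic.
Position 4 in that ranking is Paleoarchean, which lasted 400 Myr.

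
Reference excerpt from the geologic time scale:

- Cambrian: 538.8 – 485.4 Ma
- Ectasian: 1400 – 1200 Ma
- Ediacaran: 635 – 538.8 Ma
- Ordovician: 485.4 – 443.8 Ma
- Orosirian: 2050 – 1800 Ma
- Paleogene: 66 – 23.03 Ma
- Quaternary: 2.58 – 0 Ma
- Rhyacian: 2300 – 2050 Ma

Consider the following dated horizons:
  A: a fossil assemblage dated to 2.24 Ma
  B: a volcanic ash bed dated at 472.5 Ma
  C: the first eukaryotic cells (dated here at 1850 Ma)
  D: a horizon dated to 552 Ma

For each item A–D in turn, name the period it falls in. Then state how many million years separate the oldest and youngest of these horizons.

A — Quaternary; B — Ordovician; C — Orosirian; D — Ediacaran; span 1847.76 million years

A: 2.24 Ma lies in 2.58–0 Ma, so Quaternary.
B: 472.5 Ma lies in 485.4–443.8 Ma, so Ordovician.
C: 1850 Ma lies in 2050–1800 Ma, so Orosirian.
D: 552 Ma lies in 635–538.8 Ma, so Ediacaran.
Oldest = 1850 Ma, youngest = 2.24 Ma → span 1847.76 Myr.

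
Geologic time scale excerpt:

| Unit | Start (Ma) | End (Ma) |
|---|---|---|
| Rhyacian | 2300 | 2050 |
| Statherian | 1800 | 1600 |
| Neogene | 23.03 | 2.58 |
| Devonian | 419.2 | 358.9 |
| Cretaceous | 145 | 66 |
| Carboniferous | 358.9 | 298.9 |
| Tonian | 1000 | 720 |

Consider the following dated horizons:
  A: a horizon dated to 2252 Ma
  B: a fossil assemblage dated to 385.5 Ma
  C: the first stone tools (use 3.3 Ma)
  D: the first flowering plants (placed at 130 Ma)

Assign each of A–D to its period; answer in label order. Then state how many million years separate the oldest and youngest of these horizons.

Match each age against the start–end ranges in the excerpt: A = 2252 Ma → Rhyacian (2300–2050); B = 385.5 Ma → Devonian (419.2–358.9); C = 3.3 Ma → Neogene (23.03–2.58); D = 130 Ma → Cretaceous (145–66).
The largest age is 2252 Ma and the smallest is 3.3 Ma; their difference is 2248.7 Myr.

A — Rhyacian; B — Devonian; C — Neogene; D — Cretaceous; span 2248.7 million years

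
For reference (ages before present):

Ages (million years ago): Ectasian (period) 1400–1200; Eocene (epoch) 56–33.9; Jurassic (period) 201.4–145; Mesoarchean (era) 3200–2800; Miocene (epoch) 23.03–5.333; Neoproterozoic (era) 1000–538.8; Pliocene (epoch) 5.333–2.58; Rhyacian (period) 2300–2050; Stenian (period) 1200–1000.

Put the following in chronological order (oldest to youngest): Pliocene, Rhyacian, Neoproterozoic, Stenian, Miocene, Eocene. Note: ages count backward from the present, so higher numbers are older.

Rhyacian, then Stenian, then Neoproterozoic, then Eocene, then Miocene, then Pliocene

The oldest of these is Rhyacian (starts 2300 Ma) and the youngest is Pliocene (ends 2.58 Ma).
In between, by decreasing start age: Stenian (1200), Neoproterozoic (1000), Eocene (56), Miocene (23.03).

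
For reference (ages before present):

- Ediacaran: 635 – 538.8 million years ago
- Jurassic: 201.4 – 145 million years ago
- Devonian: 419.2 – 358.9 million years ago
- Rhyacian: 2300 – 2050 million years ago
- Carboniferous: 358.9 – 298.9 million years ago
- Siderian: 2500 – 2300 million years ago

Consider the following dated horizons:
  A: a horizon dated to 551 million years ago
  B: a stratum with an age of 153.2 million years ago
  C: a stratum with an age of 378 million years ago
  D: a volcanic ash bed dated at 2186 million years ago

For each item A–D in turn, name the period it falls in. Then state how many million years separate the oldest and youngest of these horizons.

A: 551 Ma lies in 635–538.8 Ma, so Ediacaran.
B: 153.2 Ma lies in 201.4–145 Ma, so Jurassic.
C: 378 Ma lies in 419.2–358.9 Ma, so Devonian.
D: 2186 Ma lies in 2300–2050 Ma, so Rhyacian.
Oldest = 2186 Ma, youngest = 153.2 Ma → span 2032.8 Myr.

A — Ediacaran; B — Jurassic; C — Devonian; D — Rhyacian; span 2032.8 million years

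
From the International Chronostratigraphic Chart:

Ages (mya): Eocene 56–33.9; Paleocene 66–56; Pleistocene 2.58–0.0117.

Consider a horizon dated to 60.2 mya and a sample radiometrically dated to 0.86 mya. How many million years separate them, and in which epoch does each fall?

Elapsed time: 60.2 − 0.86 = 59.34 Myr.
60.2 Ma lies within 66–56 Ma: Paleocene.
0.86 Ma lies within 2.58–0.0117 Ma: Pleistocene.

59.34 million years apart; the first in the Paleocene, the second in the Pleistocene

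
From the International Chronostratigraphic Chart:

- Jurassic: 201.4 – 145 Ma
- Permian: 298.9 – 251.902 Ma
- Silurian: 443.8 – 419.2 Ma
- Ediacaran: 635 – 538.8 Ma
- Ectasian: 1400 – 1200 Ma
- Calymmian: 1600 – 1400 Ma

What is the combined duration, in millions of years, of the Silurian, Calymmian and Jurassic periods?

281 million years

Each duration: Silurian = 24.6; Calymmian = 200; Jurassic = 56.4.
Sum: 24.6 + 200 + 56.4 = 281 Myr.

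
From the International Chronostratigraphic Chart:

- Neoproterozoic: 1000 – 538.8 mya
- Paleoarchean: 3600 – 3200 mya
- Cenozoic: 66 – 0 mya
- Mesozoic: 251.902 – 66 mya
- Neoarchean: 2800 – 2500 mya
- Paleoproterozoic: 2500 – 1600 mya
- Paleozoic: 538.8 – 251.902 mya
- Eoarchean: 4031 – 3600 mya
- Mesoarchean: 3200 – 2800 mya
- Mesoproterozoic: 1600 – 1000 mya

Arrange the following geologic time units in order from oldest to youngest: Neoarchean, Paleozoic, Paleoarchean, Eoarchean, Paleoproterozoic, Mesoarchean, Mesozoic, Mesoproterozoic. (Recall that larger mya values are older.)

Sorting by start age (descending Ma, since larger Ma = older): Eoarchean began 4031, Paleoarchean began 3600, Mesoarchean began 3200, Neoarchean began 2800, Paleoproterozoic began 2500, Mesoproterozoic began 1600, Paleozoic began 538.8, Mesozoic began 251.902.

Eoarchean → Paleoarchean → Mesoarchean → Neoarchean → Paleoproterozoic → Mesoproterozoic → Paleozoic → Mesozoic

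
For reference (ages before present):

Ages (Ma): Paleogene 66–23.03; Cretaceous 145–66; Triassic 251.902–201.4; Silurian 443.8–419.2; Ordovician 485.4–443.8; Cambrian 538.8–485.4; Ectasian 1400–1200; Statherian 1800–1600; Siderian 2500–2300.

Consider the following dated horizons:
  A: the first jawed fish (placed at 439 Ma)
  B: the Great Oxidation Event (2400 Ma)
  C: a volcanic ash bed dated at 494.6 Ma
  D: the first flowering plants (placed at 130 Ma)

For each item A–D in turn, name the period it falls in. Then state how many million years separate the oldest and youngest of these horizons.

A: 439 Ma lies in 443.8–419.2 Ma, so Silurian.
B: 2400 Ma lies in 2500–2300 Ma, so Siderian.
C: 494.6 Ma lies in 538.8–485.4 Ma, so Cambrian.
D: 130 Ma lies in 145–66 Ma, so Cretaceous.
Oldest = 2400 Ma, youngest = 130 Ma → span 2270 Myr.

A — Silurian; B — Siderian; C — Cambrian; D — Cretaceous; span 2270 million years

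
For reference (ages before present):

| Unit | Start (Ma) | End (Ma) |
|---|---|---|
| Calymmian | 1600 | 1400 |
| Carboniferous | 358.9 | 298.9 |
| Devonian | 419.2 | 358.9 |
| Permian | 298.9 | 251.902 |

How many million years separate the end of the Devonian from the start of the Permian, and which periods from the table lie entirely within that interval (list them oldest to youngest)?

The Devonian closes at 358.9 Ma and the Permian opens at 298.9 Ma, so the interval is 358.9 − 298.9 = 60 Myr.
A period fits inside if it starts at or after 358.9 Ma and ends at or before 298.9 Ma; oldest first that gives Carboniferous.

60 million years; Carboniferous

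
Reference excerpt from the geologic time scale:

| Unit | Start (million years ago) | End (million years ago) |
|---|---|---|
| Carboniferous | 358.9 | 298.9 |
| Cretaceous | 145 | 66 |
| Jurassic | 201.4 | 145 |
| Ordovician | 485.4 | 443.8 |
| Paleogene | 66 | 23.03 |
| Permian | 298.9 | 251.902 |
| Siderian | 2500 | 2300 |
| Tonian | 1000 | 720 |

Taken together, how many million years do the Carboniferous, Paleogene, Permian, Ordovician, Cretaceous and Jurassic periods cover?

326.968 million years

Duration is start − end for each: (358.9 − 298.9) + (66 − 23.03) + (298.9 − 251.902) + (485.4 − 443.8) + (145 − 66) + (201.4 − 145).
That is 60 + 42.97 + 46.998 + 41.6 + 79 + 56.4, which totals 326.968 million years.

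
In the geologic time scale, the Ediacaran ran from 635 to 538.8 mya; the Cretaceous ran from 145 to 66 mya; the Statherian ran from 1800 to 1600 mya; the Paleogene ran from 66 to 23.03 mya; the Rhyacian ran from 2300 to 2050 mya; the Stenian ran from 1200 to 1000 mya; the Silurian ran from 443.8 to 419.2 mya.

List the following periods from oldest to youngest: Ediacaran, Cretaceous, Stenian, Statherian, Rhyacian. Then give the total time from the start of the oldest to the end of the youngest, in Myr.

Rhyacian → Statherian → Stenian → Ediacaran → Cretaceous; total span 2234 Myr

Start ages (Ma): Rhyacian 2300, Statherian 1800, Stenian 1200, Ediacaran 635, Cretaceous 145.
Ordered oldest to youngest: Rhyacian, Statherian, Stenian, Ediacaran, Cretaceous.
Span = 2300 − 66 = 2234 Myr.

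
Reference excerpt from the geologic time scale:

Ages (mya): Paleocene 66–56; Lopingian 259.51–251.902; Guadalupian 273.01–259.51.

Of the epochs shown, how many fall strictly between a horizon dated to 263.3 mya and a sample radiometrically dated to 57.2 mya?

The older date is 263.3 Ma and the younger is 57.2 Ma.
Epochs with start < 263.3 and end > 57.2 Ma: Lopingian (259.51–251.902).
That is 1 complete epoch.

1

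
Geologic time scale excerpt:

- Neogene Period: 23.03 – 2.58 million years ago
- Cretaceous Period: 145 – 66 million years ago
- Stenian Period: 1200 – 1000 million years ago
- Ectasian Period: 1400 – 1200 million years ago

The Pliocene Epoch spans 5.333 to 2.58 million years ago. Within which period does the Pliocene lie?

Neogene

The Pliocene (5.333–2.58 Ma) lies entirely within 23.03–2.58 Ma, the Neogene Period.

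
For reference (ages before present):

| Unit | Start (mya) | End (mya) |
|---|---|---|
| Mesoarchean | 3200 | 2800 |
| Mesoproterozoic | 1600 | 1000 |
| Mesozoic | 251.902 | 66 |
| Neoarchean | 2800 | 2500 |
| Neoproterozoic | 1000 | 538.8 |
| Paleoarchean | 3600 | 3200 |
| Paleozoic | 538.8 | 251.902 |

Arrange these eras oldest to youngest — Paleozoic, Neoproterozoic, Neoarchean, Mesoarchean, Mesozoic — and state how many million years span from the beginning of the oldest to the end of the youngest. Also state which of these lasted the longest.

From the excerpt: Paleozoic 538.8–251.902; Neoproterozoic 1000–538.8; Neoarchean 2800–2500; Mesoarchean 3200–2800; Mesozoic 251.902–66 (Ma).
Larger Ma is earlier, so the oldest is Mesoarchean and the youngest is Mesozoic; oldest to youngest: Mesoarchean, Neoarchean, Neoproterozoic, Paleozoic, Mesozoic.
Oldest start 3200 minus youngest end 66 gives 3134 Myr overall.
Individual lengths (start − end): Mesozoic 185.902; Mesoarchean 400; Neoarchean 300; Neoproterozoic 461.2; Paleozoic 286.898. The largest is Neoproterozoic at 461.2 Myr.

Mesoarchean, Neoarchean, Neoproterozoic, Paleozoic, Mesozoic; total span 3134 Myr; longest is Neoproterozoic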